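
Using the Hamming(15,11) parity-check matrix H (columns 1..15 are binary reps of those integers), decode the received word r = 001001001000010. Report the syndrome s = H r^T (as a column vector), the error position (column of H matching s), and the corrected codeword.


s = (0, 0, 1, 0)^T, error position = 2, corrected codeword c = 011001001000010

Compute s = H r^T mod 2 one row at a time:
  s_1 = 0 + 1 + 0 + 0 + 0 + 0 + 1 + 0 = 2 ≡ 0 (mod 2).
  s_2 = 0 + 0 + 1 + 0 + 0 + 0 + 1 + 0 = 2 ≡ 0 (mod 2).
  s_3 = 0 + 1 + 1 + 0 + 0 + 0 + 1 + 0 = 3 ≡ 1 (mod 2).
  s_4 = 0 + 1 + 0 + 0 + 1 + 0 + 0 + 0 = 2 ≡ 0 (mod 2).
s = (0, 0, 1, 0)^T — this equals column 2 of H (binary 0010), so error is at position 2.
Correct: flip bit 2 of r = 001001001000010 to get c = 011001001000010.


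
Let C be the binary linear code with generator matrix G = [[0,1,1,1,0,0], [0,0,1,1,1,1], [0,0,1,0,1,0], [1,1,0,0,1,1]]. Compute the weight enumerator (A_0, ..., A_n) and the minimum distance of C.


Weight distribution: A_0 = 1, A_1 = 1, A_2 = 2, A_3 = 6, A_4 = 5, A_5 = 1. Minimum distance d = 1.

Enumerate all 2^4 = 16 messages m ∈ F_2^4.
For each, compute codeword c = mG in F_2^6, then tally its weight.
  m = 0000 → c = 000000, weight = 0.
  m = 1000 → c = 011100, weight = 3.
  m = 0100 → c = 001111, weight = 4.
  m = 1100 → c = 010011, weight = 3.
  m = 0010 → c = 001010, weight = 2.
  m = 1010 → c = 010110, weight = 3.
  m = 0110 → c = 000101, weight = 2.
  m = 1110 → c = 011001, weight = 3.
  m = 0001 → c = 110011, weight = 4.
  m = 1001 → c = 101111, weight = 5.
  m = 0101 → c = 111100, weight = 4.
  m = 1101 → c = 100000, weight = 1.
  m = 0011 → c = 111001, weight = 4.
  m = 1011 → c = 100101, weight = 3.
  m = 0111 → c = 110110, weight = 4.
  m = 1111 → c = 101010, weight = 3.
Tally weights:
  weight 0: 1 codewords.
  weight 1: 1 codewords.
  weight 2: 2 codewords.
  weight 3: 6 codewords.
  weight 4: 5 codewords.
  weight 5: 1 codewords.
Minimum distance d = smallest w > 0 with A_w > 0 = 1.
Sanity: Σ A_w = 16 = 2^4 = 16 ✓.


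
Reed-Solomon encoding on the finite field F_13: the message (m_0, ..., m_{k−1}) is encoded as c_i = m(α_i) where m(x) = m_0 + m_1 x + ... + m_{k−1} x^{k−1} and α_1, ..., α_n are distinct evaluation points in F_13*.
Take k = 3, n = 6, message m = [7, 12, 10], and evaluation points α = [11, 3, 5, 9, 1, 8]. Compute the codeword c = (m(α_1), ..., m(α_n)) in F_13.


c = [10, 3, 5, 2, 3, 2]

Message polynomial: m(x) = 7 + 12·x + 10·x^2 (mod 13).
For each evaluation point α_i, compute m(α_i) mod 13:
  α_1 = 11: Horner steps 10 → 5 → 10, so m(11) = 10.
  α_2 = 3: Horner steps 10 → 3 → 3, so m(3) = 3.
  α_3 = 5: Horner steps 10 → 10 → 5, so m(5) = 5.
  α_4 = 9: Horner steps 10 → 11 → 2, so m(9) = 2.
  α_5 = 1: Horner steps 10 → 9 → 3, so m(1) = 3.
  α_6 = 8: Horner steps 10 → 1 → 2, so m(8) = 2.
Codeword c = [10, 3, 5, 2, 3, 2] ∈ F_13^6.


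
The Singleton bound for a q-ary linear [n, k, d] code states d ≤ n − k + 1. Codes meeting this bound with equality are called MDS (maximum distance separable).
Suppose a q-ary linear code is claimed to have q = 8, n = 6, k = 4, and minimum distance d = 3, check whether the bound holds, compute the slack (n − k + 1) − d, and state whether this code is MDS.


Singleton RHS = n − k + 1 = 3, slack = 0, bound satisfied, MDS.

Singleton bound: d ≤ n − k + 1.
Here n = 6, k = 4, so n − k + 1 = 3.
Given d = 3, check d ≤ 3: YES.
Slack = (n − k + 1) − d = 0.
The code is MDS (slack = 0).
Description: the claimed parameters are [6, 4, 3]_8; such a code would be MDS (meets Singleton bound).


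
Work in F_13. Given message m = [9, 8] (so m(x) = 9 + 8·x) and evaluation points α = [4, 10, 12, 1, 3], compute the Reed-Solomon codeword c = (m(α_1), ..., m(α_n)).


c = [2, 11, 1, 4, 7]

Message polynomial: m(x) = 9 + 8·x (mod 13).
For each evaluation point α_i, compute m(α_i) mod 13:
  α_1 = 4: Horner steps 8 → 2, so m(4) = 2.
  α_2 = 10: Horner steps 8 → 11, so m(10) = 11.
  α_3 = 12: Horner steps 8 → 1, so m(12) = 1.
  α_4 = 1: Horner steps 8 → 4, so m(1) = 4.
  α_5 = 3: Horner steps 8 → 7, so m(3) = 7.
Codeword c = [2, 11, 1, 4, 7] ∈ F_13^5.


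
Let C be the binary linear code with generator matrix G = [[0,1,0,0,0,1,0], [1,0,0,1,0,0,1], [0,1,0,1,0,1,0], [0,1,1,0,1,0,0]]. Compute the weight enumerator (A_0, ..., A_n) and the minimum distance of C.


Weight distribution: A_0 = 1, A_1 = 1, A_2 = 2, A_3 = 4, A_4 = 3, A_5 = 3, A_6 = 2. Minimum distance d = 1.

Enumerate all 2^4 = 16 messages m ∈ F_2^4.
For each, compute codeword c = mG in F_2^7, then tally its weight.
  m = 0000 → c = 0000000, weight = 0.
  m = 1000 → c = 0100010, weight = 2.
  m = 0100 → c = 1001001, weight = 3.
  m = 1100 → c = 1101011, weight = 5.
  m = 0010 → c = 0101010, weight = 3.
  m = 1010 → c = 0001000, weight = 1.
  m = 0110 → c = 1100011, weight = 4.
  m = 1110 → c = 1000001, weight = 2.
  m = 0001 → c = 0110100, weight = 3.
  m = 1001 → c = 0010110, weight = 3.
  m = 0101 → c = 1111101, weight = 6.
  m = 1101 → c = 1011111, weight = 6.
  m = 0011 → c = 0011110, weight = 4.
  m = 1011 → c = 0111100, weight = 4.
  m = 0111 → c = 1010111, weight = 5.
  m = 1111 → c = 1110101, weight = 5.
Tally weights:
  weight 0: 1 codewords.
  weight 1: 1 codewords.
  weight 2: 2 codewords.
  weight 3: 4 codewords.
  weight 4: 3 codewords.
  weight 5: 3 codewords.
  weight 6: 2 codewords.
Minimum distance d = smallest w > 0 with A_w > 0 = 1.
Sanity: Σ A_w = 16 = 2^4 = 16 ✓.


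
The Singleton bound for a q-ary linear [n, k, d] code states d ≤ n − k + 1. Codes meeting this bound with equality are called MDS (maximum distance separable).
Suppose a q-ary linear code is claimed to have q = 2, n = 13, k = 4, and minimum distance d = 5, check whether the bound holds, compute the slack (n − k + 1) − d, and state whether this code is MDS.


Singleton RHS = n − k + 1 = 10, slack = 5, bound satisfied, not MDS.

Singleton bound: d ≤ n − k + 1.
Here n = 13, k = 4, so n − k + 1 = 10.
Given d = 5, check d ≤ 10: YES.
Slack = (n − k + 1) − d = 5.
The code is NOT MDS (slack = 5 > 0).
Description: the claimed parameters are [13, 4, 5]_2; such a code would be non-MDS.


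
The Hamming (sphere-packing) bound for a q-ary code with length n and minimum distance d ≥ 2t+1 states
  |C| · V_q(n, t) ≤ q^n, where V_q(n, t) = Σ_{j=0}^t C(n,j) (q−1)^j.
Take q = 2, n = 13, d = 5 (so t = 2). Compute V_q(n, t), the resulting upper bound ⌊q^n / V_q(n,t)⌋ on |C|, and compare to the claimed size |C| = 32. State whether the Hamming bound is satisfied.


V_q(n, t) = 92, q^n = 8192, Hamming bound = 89, |C| = 32 ≤ bound (satisfied).

Step 1: Compute V_q(n, t) = Σ_{j=0}^2 C(n, j) (q−1)^j.
  j = 0: C(13,0)·(1)^0 = 1·1 = 1.
  j = 1: C(13,1)·(1)^1 = 13·1 = 13.
  j = 2: C(13,2)·(1)^2 = 78·1 = 78.
  V_q(n, t) = 1 + 13 + 78 = 92.
Step 2: q^n = 2^13 = 8192.
Step 3: Hamming bound ⌊q^n / V_q(n,t)⌋ = ⌊8192/92⌋ = 89.
Step 4: Compare |C| = 32 to 89: satisfied.
The claimed |C| lies below the Hamming bound.


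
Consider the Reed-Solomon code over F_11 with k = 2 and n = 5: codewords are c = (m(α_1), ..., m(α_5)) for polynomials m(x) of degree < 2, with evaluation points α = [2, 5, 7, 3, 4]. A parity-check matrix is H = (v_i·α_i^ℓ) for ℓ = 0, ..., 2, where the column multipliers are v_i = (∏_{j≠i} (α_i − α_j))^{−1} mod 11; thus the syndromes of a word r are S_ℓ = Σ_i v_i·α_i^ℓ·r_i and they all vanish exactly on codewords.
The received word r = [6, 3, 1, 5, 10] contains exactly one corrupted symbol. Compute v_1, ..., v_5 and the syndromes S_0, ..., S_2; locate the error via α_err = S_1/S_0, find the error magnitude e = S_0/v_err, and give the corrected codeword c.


S = (1, 4, 5), error at position 5, error magnitude e = 6, c = [6, 3, 1, 5, 4].

Step 1: column multipliers v_i = (∏_{j≠i}(α_i − α_j))^{−1} mod 11.
  i = 1 (α = 2): (2−5)(2−7)(2−3)(2−4) = (−3)·(−5)·(−1)·(−2) = 30 ≡ 8, so v_1 = 8^{−1} = 7 (mod 11).
  i = 2 (α = 5): (5−2)(5−7)(5−3)(5−4) = 3·(−2)·2·1 = −12 ≡ 10, so v_2 = 10^{−1} = 10 (mod 11).
  i = 3 (α = 7): (7−2)(7−5)(7−3)(7−4) = 5·2·4·3 = 120 ≡ 10, so v_3 = 10^{−1} = 10 (mod 11).
  i = 4 (α = 3): (3−2)(3−5)(3−7)(3−4) = 1·(−2)·(−4)·(−1) = −8 ≡ 3, so v_4 = 3^{−1} = 4 (mod 11).
  i = 5 (α = 4): (4−2)(4−5)(4−7)(4−3) = 2·(−1)·(−3)·1 = 6 ≡ 6, so v_5 = 6^{−1} = 2 (mod 11).
  v = [7, 10, 10, 4, 2].
Step 2: syndromes of r = [6, 3, 1, 5, 10] (all sums mod 11).
  S_0 = Σ v_i r_i = 7·6 + 10·3 + 10·1 + 4·5 + 2·10 = 122 ≡ 1.
  S_1 = Σ v_i α_i r_i = 7·2·6 + 10·5·3 + 10·7·1 + 4·3·5 + 2·4·10 = 444 ≡ 4.
  α_i^2 mod 11 = [4, 3, 5, 9, 5].
  S_2 = Σ v_i α_i^2 r_i = 7·4·6 + 10·3·3 + 10·5·1 + 4·9·5 + 2·5·10 = 588 ≡ 5.
  S = (1, 4, 5) ≠ 0, so r is not a codeword (an error is present).
Step 3: locate the error. For a single error e at position i, S_ℓ = v_i·e·α_i^ℓ, so α_err = S_1/S_0.
  S_0^{−1} = 1^{−1} = 1 (mod 11), so α_err = 4·1 = 4 ≡ 4 = α_5. Error position i = 5.
  Consistency check: S_2/S_1 = 5·3 = 15 ≡ 4 = α_err ✓ (single-error assumption holds).
Step 4: error magnitude e = S_0/v_5 = S_0·∏_{j≠5}(α_5 − α_j) = 1·6 = 6 ≡ 6 (mod 11).
Step 5: correct position 5: c_5 = r_5 − e = 10 − 6 ≡ 4 (mod 11). Hence c = [6, 3, 1, 5, 4].
  Check: interpolating c through the α_i gives m(x) = 8 + 10·x (degree < 2) with m(α_i) = c_i for every i, so c is indeed a codeword.


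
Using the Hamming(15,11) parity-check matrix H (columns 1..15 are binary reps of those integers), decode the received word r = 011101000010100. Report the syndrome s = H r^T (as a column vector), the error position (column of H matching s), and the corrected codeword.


s = (0, 1, 0, 1)^T, error position = 5, corrected codeword c = 011111000010100

Compute s = H r^T mod 2 one row at a time:
  s_1 = 0 + 0 + 0 + 1 + 0 + 1 + 0 + 0 = 2 ≡ 0 (mod 2).
  s_2 = 1 + 0 + 1 + 0 + 0 + 1 + 0 + 0 = 3 ≡ 1 (mod 2).
  s_3 = 1 + 1 + 1 + 0 + 0 + 1 + 0 + 0 = 4 ≡ 0 (mod 2).
  s_4 = 0 + 1 + 0 + 0 + 0 + 1 + 1 + 0 = 3 ≡ 1 (mod 2).
s = (0, 1, 0, 1)^T — this equals column 5 of H (binary 0101), so error is at position 5.
Correct: flip bit 5 of r = 011101000010100 to get c = 011111000010100.


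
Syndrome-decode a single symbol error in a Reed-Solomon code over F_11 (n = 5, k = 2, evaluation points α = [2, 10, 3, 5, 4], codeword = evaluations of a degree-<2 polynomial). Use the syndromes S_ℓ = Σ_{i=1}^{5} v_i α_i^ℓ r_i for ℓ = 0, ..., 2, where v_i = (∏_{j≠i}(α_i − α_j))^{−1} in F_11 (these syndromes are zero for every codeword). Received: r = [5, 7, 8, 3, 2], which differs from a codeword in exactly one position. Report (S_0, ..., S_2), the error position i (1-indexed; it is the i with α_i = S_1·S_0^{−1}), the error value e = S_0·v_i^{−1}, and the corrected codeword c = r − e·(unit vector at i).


S = (2, 8, 10), error at position 5, error magnitude e = 2, c = [5, 7, 8, 3, 0].

Step 1: column multipliers v_i = (∏_{j≠i}(α_i − α_j))^{−1} mod 11.
  i = 1 (α = 2): (2−10)(2−3)(2−5)(2−4) = (−8)·(−1)·(−3)·(−2) = 48 ≡ 4, so v_1 = 4^{−1} = 3 (mod 11).
  i = 2 (α = 10): (10−2)(10−3)(10−5)(10−4) = 8·7·5·6 = 1680 ≡ 8, so v_2 = 8^{−1} = 7 (mod 11).
  i = 3 (α = 3): (3−2)(3−10)(3−5)(3−4) = 1·(−7)·(−2)·(−1) = −14 ≡ 8, so v_3 = 8^{−1} = 7 (mod 11).
  i = 4 (α = 5): (5−2)(5−10)(5−3)(5−4) = 3·(−5)·2·1 = −30 ≡ 3, so v_4 = 3^{−1} = 4 (mod 11).
  i = 5 (α = 4): (4−2)(4−10)(4−3)(4−5) = 2·(−6)·1·(−1) = 12 ≡ 1, so v_5 = 1^{−1} = 1 (mod 11).
  v = [3, 7, 7, 4, 1].
Step 2: syndromes of r = [5, 7, 8, 3, 2] (all sums mod 11).
  S_0 = Σ v_i r_i = 3·5 + 7·7 + 7·8 + 4·3 + 1·2 = 134 ≡ 2.
  S_1 = Σ v_i α_i r_i = 3·2·5 + 7·10·7 + 7·3·8 + 4·5·3 + 1·4·2 = 756 ≡ 8.
  α_i^2 mod 11 = [4, 1, 9, 3, 5].
  S_2 = Σ v_i α_i^2 r_i = 3·4·5 + 7·1·7 + 7·9·8 + 4·3·3 + 1·5·2 = 659 ≡ 10.
  S = (2, 8, 10) ≠ 0, so r is not a codeword (an error is present).
Step 3: locate the error. For a single error e at position i, S_ℓ = v_i·e·α_i^ℓ, so α_err = S_1/S_0.
  S_0^{−1} = 2^{−1} = 6 (mod 11), so α_err = 8·6 = 48 ≡ 4 = α_5. Error position i = 5.
  Consistency check: S_2/S_1 = 10·7 = 70 ≡ 4 = α_err ✓ (single-error assumption holds).
Step 4: error magnitude e = S_0/v_5 = S_0·∏_{j≠5}(α_5 − α_j) = 2·1 = 2 ≡ 2 (mod 11).
Step 5: correct position 5: c_5 = r_5 − e = 2 − 2 ≡ 0 (mod 11). Hence c = [5, 7, 8, 3, 0].
  Check: interpolating c through the α_i gives m(x) = 10 + 3·x (degree < 2) with m(α_i) = c_i for every i, so c is indeed a codeword.


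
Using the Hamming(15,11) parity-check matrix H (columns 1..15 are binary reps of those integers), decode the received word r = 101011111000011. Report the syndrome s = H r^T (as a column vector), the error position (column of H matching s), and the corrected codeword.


s = (0, 1, 1, 0)^T, error position = 6, corrected codeword c = 101010111000011

Compute s = H r^T mod 2 one row at a time:
  s_1 = 1 + 1 + 0 + 0 + 0 + 0 + 1 + 1 = 4 ≡ 0 (mod 2).
  s_2 = 0 + 1 + 1 + 1 + 0 + 0 + 1 + 1 = 5 ≡ 1 (mod 2).
  s_3 = 0 + 1 + 1 + 1 + 0 + 0 + 1 + 1 = 5 ≡ 1 (mod 2).
  s_4 = 1 + 1 + 1 + 1 + 1 + 0 + 0 + 1 = 6 ≡ 0 (mod 2).
s = (0, 1, 1, 0)^T — this equals column 6 of H (binary 0110), so error is at position 6.
Correct: flip bit 6 of r = 101011111000011 to get c = 101010111000011.


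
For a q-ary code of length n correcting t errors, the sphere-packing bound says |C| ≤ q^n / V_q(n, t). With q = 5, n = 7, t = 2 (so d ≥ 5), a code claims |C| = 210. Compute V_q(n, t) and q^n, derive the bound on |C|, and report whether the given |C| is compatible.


V_q(n, t) = 365, q^n = 78125, Hamming bound = 214, |C| = 210 ≤ bound (satisfied).

Step 1: Compute V_q(n, t) = Σ_{j=0}^2 C(n, j) (q−1)^j.
  j = 0: C(7,0)·(4)^0 = 1·1 = 1.
  j = 1: C(7,1)·(4)^1 = 7·4 = 28.
  j = 2: C(7,2)·(4)^2 = 21·16 = 336.
  V_q(n, t) = 1 + 28 + 336 = 365.
Step 2: q^n = 5^7 = 78125.
Step 3: Hamming bound ⌊q^n / V_q(n,t)⌋ = ⌊78125/365⌋ = 214.
Step 4: Compare |C| = 210 to 214: satisfied.
The claimed |C| lies below the Hamming bound.


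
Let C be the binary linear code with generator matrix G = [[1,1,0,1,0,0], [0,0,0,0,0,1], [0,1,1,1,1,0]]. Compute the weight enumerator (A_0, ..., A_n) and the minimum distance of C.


Weight distribution: A_0 = 1, A_1 = 1, A_3 = 2, A_4 = 3, A_5 = 1. Minimum distance d = 1.

Enumerate all 2^3 = 8 messages m ∈ F_2^3.
For each, compute codeword c = mG in F_2^6, then tally its weight.
  m = 000 → c = 000000, weight = 0.
  m = 100 → c = 110100, weight = 3.
  m = 010 → c = 000001, weight = 1.
  m = 110 → c = 110101, weight = 4.
  m = 001 → c = 011110, weight = 4.
  m = 101 → c = 101010, weight = 3.
  m = 011 → c = 011111, weight = 5.
  m = 111 → c = 101011, weight = 4.
Tally weights:
  weight 0: 1 codewords.
  weight 1: 1 codewords.
  weight 3: 2 codewords.
  weight 4: 3 codewords.
  weight 5: 1 codewords.
Minimum distance d = smallest w > 0 with A_w > 0 = 1.
Sanity: Σ A_w = 8 = 2^3 = 8 ✓.


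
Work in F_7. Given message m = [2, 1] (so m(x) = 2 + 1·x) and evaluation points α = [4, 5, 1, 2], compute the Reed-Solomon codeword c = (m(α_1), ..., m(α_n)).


c = [6, 0, 3, 4]

Message polynomial: m(x) = 2 + 1·x (mod 7).
For each evaluation point α_i, compute m(α_i) mod 7:
  α_1 = 4: Horner steps 1 → 6, so m(4) = 6.
  α_2 = 5: Horner steps 1 → 0, so m(5) = 0.
  α_3 = 1: Horner steps 1 → 3, so m(1) = 3.
  α_4 = 2: Horner steps 1 → 4, so m(2) = 4.
Codeword c = [6, 0, 3, 4] ∈ F_7^4.


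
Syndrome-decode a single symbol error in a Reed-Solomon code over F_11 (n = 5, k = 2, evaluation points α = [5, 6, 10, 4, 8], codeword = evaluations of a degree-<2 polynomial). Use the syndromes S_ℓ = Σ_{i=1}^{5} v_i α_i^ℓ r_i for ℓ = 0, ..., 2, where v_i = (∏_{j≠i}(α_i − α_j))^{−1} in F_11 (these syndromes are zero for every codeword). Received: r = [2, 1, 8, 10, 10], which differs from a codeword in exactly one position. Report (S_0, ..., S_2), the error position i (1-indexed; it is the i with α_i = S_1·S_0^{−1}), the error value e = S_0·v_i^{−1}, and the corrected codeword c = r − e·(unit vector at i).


S = (10, 7, 6), error at position 4, error magnitude e = 7, c = [2, 1, 8, 3, 10].

Step 1: column multipliers v_i = (∏_{j≠i}(α_i − α_j))^{−1} mod 11.
  i = 1 (α = 5): (5−6)(5−10)(5−4)(5−8) = (−1)·(−5)·1·(−3) = −15 ≡ 7, so v_1 = 7^{−1} = 8 (mod 11).
  i = 2 (α = 6): (6−5)(6−10)(6−4)(6−8) = 1·(−4)·2·(−2) = 16 ≡ 5, so v_2 = 5^{−1} = 9 (mod 11).
  i = 3 (α = 10): (10−5)(10−6)(10−4)(10−8) = 5·4·6·2 = 240 ≡ 9, so v_3 = 9^{−1} = 5 (mod 11).
  i = 4 (α = 4): (4−5)(4−6)(4−10)(4−8) = (−1)·(−2)·(−6)·(−4) = 48 ≡ 4, so v_4 = 4^{−1} = 3 (mod 11).
  i = 5 (α = 8): (8−5)(8−6)(8−10)(8−4) = 3·2·(−2)·4 = −48 ≡ 7, so v_5 = 7^{−1} = 8 (mod 11).
  v = [8, 9, 5, 3, 8].
Step 2: syndromes of r = [2, 1, 8, 10, 10] (all sums mod 11).
  S_0 = Σ v_i r_i = 8·2 + 9·1 + 5·8 + 3·10 + 8·10 = 175 ≡ 10.
  S_1 = Σ v_i α_i r_i = 8·5·2 + 9·6·1 + 5·10·8 + 3·4·10 + 8·8·10 = 1294 ≡ 7.
  α_i^2 mod 11 = [3, 3, 1, 5, 9].
  S_2 = Σ v_i α_i^2 r_i = 8·3·2 + 9·3·1 + 5·1·8 + 3·5·10 + 8·9·10 = 985 ≡ 6.
  S = (10, 7, 6) ≠ 0, so r is not a codeword (an error is present).
Step 3: locate the error. For a single error e at position i, S_ℓ = v_i·e·α_i^ℓ, so α_err = S_1/S_0.
  S_0^{−1} = 10^{−1} = 10 (mod 11), so α_err = 7·10 = 70 ≡ 4 = α_4. Error position i = 4.
  Consistency check: S_2/S_1 = 6·8 = 48 ≡ 4 = α_err ✓ (single-error assumption holds).
Step 4: error magnitude e = S_0/v_4 = S_0·∏_{j≠4}(α_4 − α_j) = 10·4 = 40 ≡ 7 (mod 11).
Step 5: correct position 4: c_4 = r_4 − e = 10 − 7 ≡ 3 (mod 11). Hence c = [2, 1, 8, 3, 10].
  Check: interpolating c through the α_i gives m(x) = 7 + 10·x (degree < 2) with m(α_i) = c_i for every i, so c is indeed a codeword.


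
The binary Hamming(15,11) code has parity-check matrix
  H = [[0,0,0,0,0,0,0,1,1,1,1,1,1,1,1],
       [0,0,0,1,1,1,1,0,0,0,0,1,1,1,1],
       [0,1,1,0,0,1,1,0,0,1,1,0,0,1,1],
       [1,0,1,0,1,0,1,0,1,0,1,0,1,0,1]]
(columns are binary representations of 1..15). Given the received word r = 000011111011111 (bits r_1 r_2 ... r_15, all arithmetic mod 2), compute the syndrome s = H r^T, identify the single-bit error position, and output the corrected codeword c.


s = (1, 1, 1, 0)^T, error position = 14, corrected codeword c = 000011111011101

Compute s = H r^T mod 2 one row at a time:
  s_1 = 1 + 1 + 0 + 1 + 1 + 1 + 1 + 1 = 7 ≡ 1 (mod 2).
  s_2 = 0 + 1 + 1 + 1 + 1 + 1 + 1 + 1 = 7 ≡ 1 (mod 2).
  s_3 = 0 + 0 + 1 + 1 + 0 + 1 + 1 + 1 = 5 ≡ 1 (mod 2).
  s_4 = 0 + 0 + 1 + 1 + 1 + 1 + 1 + 1 = 6 ≡ 0 (mod 2).
s = (1, 1, 1, 0)^T — this equals column 14 of H (binary 1110), so error is at position 14.
Correct: flip bit 14 of r = 000011111011111 to get c = 000011111011101.


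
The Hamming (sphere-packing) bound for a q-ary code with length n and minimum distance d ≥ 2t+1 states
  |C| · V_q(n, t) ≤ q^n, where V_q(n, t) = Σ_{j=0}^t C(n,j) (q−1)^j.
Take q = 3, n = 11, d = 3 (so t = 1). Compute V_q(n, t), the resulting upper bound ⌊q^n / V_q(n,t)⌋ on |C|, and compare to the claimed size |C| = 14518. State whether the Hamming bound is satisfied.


V_q(n, t) = 23, q^n = 177147, Hamming bound = 7702, |C| = 14518 > bound (violated).

Step 1: Compute V_q(n, t) = Σ_{j=0}^1 C(n, j) (q−1)^j.
  j = 0: C(11,0)·(2)^0 = 1·1 = 1.
  j = 1: C(11,1)·(2)^1 = 11·2 = 22.
  V_q(n, t) = 1 + 22 = 23.
Step 2: q^n = 3^11 = 177147.
Step 3: Hamming bound ⌊q^n / V_q(n,t)⌋ = ⌊177147/23⌋ = 7702.
Step 4: Compare |C| = 14518 to 7702: violated.
The claimed |C| lies above the Hamming bound, so no 3-ary code of length 11 with d ≥ 3 can have 14518 codewords.


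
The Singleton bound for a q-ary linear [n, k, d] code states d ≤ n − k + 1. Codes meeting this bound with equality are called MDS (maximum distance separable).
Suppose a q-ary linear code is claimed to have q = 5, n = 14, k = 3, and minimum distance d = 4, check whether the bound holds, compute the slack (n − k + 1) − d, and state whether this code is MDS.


Singleton RHS = n − k + 1 = 12, slack = 8, bound satisfied, not MDS.

Singleton bound: d ≤ n − k + 1.
Here n = 14, k = 3, so n − k + 1 = 12.
Given d = 4, check d ≤ 12: YES.
Slack = (n − k + 1) − d = 8.
The code is NOT MDS (slack = 8 > 0).
Description: the claimed parameters are [14, 3, 4]_5; such a code would be non-MDS.


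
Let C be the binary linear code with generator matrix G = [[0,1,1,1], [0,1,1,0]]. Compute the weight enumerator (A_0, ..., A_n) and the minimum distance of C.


Weight distribution: A_0 = 1, A_1 = 1, A_2 = 1, A_3 = 1. Minimum distance d = 1.

Enumerate all 2^2 = 4 messages m ∈ F_2^2.
For each, compute codeword c = mG in F_2^4, then tally its weight.
  m = 00 → c = 0000, weight = 0.
  m = 10 → c = 0111, weight = 3.
  m = 01 → c = 0110, weight = 2.
  m = 11 → c = 0001, weight = 1.
Tally weights:
  weight 0: 1 codewords.
  weight 1: 1 codewords.
  weight 2: 1 codewords.
  weight 3: 1 codewords.
Minimum distance d = smallest w > 0 with A_w > 0 = 1.
Sanity: Σ A_w = 4 = 2^2 = 4 ✓.


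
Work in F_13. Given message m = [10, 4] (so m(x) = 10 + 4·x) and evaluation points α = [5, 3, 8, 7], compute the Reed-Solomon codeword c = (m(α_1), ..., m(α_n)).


c = [4, 9, 3, 12]

Message polynomial: m(x) = 10 + 4·x (mod 13).
For each evaluation point α_i, compute m(α_i) mod 13:
  α_1 = 5: Horner steps 4 → 4, so m(5) = 4.
  α_2 = 3: Horner steps 4 → 9, so m(3) = 9.
  α_3 = 8: Horner steps 4 → 3, so m(8) = 3.
  α_4 = 7: Horner steps 4 → 12, so m(7) = 12.
Codeword c = [4, 9, 3, 12] ∈ F_13^4.


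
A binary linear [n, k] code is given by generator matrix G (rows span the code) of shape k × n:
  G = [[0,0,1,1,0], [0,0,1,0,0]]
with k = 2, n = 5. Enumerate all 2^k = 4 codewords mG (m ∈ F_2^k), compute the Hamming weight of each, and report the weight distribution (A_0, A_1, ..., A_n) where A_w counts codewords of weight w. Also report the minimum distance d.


Weight distribution: A_0 = 1, A_1 = 2, A_2 = 1. Minimum distance d = 1.

Enumerate all 2^2 = 4 messages m ∈ F_2^2.
For each, compute codeword c = mG in F_2^5, then tally its weight.
  m = 00 → c = 00000, weight = 0.
  m = 10 → c = 00110, weight = 2.
  m = 01 → c = 00100, weight = 1.
  m = 11 → c = 00010, weight = 1.
Tally weights:
  weight 0: 1 codewords.
  weight 1: 2 codewords.
  weight 2: 1 codewords.
Minimum distance d = smallest w > 0 with A_w > 0 = 1.
Sanity: Σ A_w = 4 = 2^2 = 4 ✓.


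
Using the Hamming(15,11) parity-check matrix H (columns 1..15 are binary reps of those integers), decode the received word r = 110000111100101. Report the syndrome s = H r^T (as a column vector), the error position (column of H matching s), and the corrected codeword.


s = (1, 1, 0, 1)^T, error position = 13, corrected codeword c = 110000111100001

Compute s = H r^T mod 2 one row at a time:
  s_1 = 1 + 1 + 1 + 0 + 0 + 1 + 0 + 1 = 5 ≡ 1 (mod 2).
  s_2 = 0 + 0 + 0 + 1 + 0 + 1 + 0 + 1 = 3 ≡ 1 (mod 2).
  s_3 = 1 + 0 + 0 + 1 + 1 + 0 + 0 + 1 = 4 ≡ 0 (mod 2).
  s_4 = 1 + 0 + 0 + 1 + 1 + 0 + 1 + 1 = 5 ≡ 1 (mod 2).
s = (1, 1, 0, 1)^T — this equals column 13 of H (binary 1101), so error is at position 13.
Correct: flip bit 13 of r = 110000111100101 to get c = 110000111100001.


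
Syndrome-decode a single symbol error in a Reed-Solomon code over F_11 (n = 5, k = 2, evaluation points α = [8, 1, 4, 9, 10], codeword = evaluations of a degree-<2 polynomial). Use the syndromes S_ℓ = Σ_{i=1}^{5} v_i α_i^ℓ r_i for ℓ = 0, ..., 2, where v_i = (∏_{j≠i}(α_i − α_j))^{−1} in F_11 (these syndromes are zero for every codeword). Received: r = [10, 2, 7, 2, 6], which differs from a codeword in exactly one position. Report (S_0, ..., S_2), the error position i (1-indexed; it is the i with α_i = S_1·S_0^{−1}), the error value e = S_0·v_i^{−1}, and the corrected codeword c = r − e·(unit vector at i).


S = (4, 3, 5), error at position 4, error magnitude e = 5, c = [10, 2, 7, 8, 6].

Step 1: column multipliers v_i = (∏_{j≠i}(α_i − α_j))^{−1} mod 11.
  i = 1 (α = 8): (8−1)(8−4)(8−9)(8−10) = 7·4·(−1)·(−2) = 56 ≡ 1, so v_1 = 1^{−1} = 1 (mod 11).
  i = 2 (α = 1): (1−8)(1−4)(1−9)(1−10) = (−7)·(−3)·(−8)·(−9) = 1512 ≡ 5, so v_2 = 5^{−1} = 9 (mod 11).
  i = 3 (α = 4): (4−8)(4−1)(4−9)(4−10) = (−4)·3·(−5)·(−6) = −360 ≡ 3, so v_3 = 3^{−1} = 4 (mod 11).
  i = 4 (α = 9): (9−8)(9−1)(9−4)(9−10) = 1·8·5·(−1) = −40 ≡ 4, so v_4 = 4^{−1} = 3 (mod 11).
  i = 5 (α = 10): (10−8)(10−1)(10−4)(10−9) = 2·9·6·1 = 108 ≡ 9, so v_5 = 9^{−1} = 5 (mod 11).
  v = [1, 9, 4, 3, 5].
Step 2: syndromes of r = [10, 2, 7, 2, 6] (all sums mod 11).
  S_0 = Σ v_i r_i = 1·10 + 9·2 + 4·7 + 3·2 + 5·6 = 92 ≡ 4.
  S_1 = Σ v_i α_i r_i = 1·8·10 + 9·1·2 + 4·4·7 + 3·9·2 + 5·10·6 = 564 ≡ 3.
  α_i^2 mod 11 = [9, 1, 5, 4, 1].
  S_2 = Σ v_i α_i^2 r_i = 1·9·10 + 9·1·2 + 4·5·7 + 3·4·2 + 5·1·6 = 302 ≡ 5.
  S = (4, 3, 5) ≠ 0, so r is not a codeword (an error is present).
Step 3: locate the error. For a single error e at position i, S_ℓ = v_i·e·α_i^ℓ, so α_err = S_1/S_0.
  S_0^{−1} = 4^{−1} = 3 (mod 11), so α_err = 3·3 = 9 ≡ 9 = α_4. Error position i = 4.
  Consistency check: S_2/S_1 = 5·4 = 20 ≡ 9 = α_err ✓ (single-error assumption holds).
Step 4: error magnitude e = S_0/v_4 = S_0·∏_{j≠4}(α_4 − α_j) = 4·4 = 16 ≡ 5 (mod 11).
Step 5: correct position 4: c_4 = r_4 − e = 2 − 5 ≡ 8 (mod 11). Hence c = [10, 2, 7, 8, 6].
  Check: interpolating c through the α_i gives m(x) = 4 + 9·x (degree < 2) with m(α_i) = c_i for every i, so c is indeed a codeword.


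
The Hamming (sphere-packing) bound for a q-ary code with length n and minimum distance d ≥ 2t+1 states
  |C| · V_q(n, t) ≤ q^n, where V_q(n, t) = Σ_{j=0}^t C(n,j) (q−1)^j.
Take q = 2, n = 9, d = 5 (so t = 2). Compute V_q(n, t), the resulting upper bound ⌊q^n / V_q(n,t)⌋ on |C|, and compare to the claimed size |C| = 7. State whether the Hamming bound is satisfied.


V_q(n, t) = 46, q^n = 512, Hamming bound = 11, |C| = 7 ≤ bound (satisfied).

Step 1: Compute V_q(n, t) = Σ_{j=0}^2 C(n, j) (q−1)^j.
  j = 0: C(9,0)·(1)^0 = 1·1 = 1.
  j = 1: C(9,1)·(1)^1 = 9·1 = 9.
  j = 2: C(9,2)·(1)^2 = 36·1 = 36.
  V_q(n, t) = 1 + 9 + 36 = 46.
Step 2: q^n = 2^9 = 512.
Step 3: Hamming bound ⌊q^n / V_q(n,t)⌋ = ⌊512/46⌋ = 11.
Step 4: Compare |C| = 7 to 11: satisfied.
The claimed |C| lies below the Hamming bound.


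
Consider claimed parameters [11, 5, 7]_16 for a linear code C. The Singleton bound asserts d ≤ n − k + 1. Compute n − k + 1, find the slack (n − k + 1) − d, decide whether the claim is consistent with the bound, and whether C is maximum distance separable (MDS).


Singleton RHS = n − k + 1 = 7, slack = 0, bound satisfied, MDS.

Singleton bound: d ≤ n − k + 1.
Here n = 11, k = 5, so n − k + 1 = 7.
Given d = 7, check d ≤ 7: YES.
Slack = (n − k + 1) − d = 0.
The code is MDS (slack = 0).
Description: the claimed parameters are [11, 5, 7]_16; such a code would be MDS (meets Singleton bound).


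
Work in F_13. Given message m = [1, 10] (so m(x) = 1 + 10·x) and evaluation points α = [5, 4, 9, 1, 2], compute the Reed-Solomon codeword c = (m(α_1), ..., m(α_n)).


c = [12, 2, 0, 11, 8]

Message polynomial: m(x) = 1 + 10·x (mod 13).
For each evaluation point α_i, compute m(α_i) mod 13:
  α_1 = 5: Horner steps 10 → 12, so m(5) = 12.
  α_2 = 4: Horner steps 10 → 2, so m(4) = 2.
  α_3 = 9: Horner steps 10 → 0, so m(9) = 0.
  α_4 = 1: Horner steps 10 → 11, so m(1) = 11.
  α_5 = 2: Horner steps 10 → 8, so m(2) = 8.
Codeword c = [12, 2, 0, 11, 8] ∈ F_13^5.


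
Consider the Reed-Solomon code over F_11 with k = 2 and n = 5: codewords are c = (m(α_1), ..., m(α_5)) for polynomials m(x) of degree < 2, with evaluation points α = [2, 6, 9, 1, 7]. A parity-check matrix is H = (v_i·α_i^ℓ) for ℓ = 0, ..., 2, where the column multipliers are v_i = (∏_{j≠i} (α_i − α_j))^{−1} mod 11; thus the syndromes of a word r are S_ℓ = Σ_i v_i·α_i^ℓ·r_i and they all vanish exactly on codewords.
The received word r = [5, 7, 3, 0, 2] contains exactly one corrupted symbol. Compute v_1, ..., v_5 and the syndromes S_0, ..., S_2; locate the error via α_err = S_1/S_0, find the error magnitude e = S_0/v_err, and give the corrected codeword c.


S = (5, 5, 5), error at position 4, error magnitude e = 1, c = [5, 7, 3, 10, 2].

Step 1: column multipliers v_i = (∏_{j≠i}(α_i − α_j))^{−1} mod 11.
  i = 1 (α = 2): (2−6)(2−9)(2−1)(2−7) = (−4)·(−7)·1·(−5) = −140 ≡ 3, so v_1 = 3^{−1} = 4 (mod 11).
  i = 2 (α = 6): (6−2)(6−9)(6−1)(6−7) = 4·(−3)·5·(−1) = 60 ≡ 5, so v_2 = 5^{−1} = 9 (mod 11).
  i = 3 (α = 9): (9−2)(9−6)(9−1)(9−7) = 7·3·8·2 = 336 ≡ 6, so v_3 = 6^{−1} = 2 (mod 11).
  i = 4 (α = 1): (1−2)(1−6)(1−9)(1−7) = (−1)·(−5)·(−8)·(−6) = 240 ≡ 9, so v_4 = 9^{−1} = 5 (mod 11).
  i = 5 (α = 7): (7−2)(7−6)(7−9)(7−1) = 5·1·(−2)·6 = −60 ≡ 6, so v_5 = 6^{−1} = 2 (mod 11).
  v = [4, 9, 2, 5, 2].
Step 2: syndromes of r = [5, 7, 3, 0, 2] (all sums mod 11).
  S_0 = Σ v_i r_i = 4·5 + 9·7 + 2·3 + 5·0 + 2·2 = 93 ≡ 5.
  S_1 = Σ v_i α_i r_i = 4·2·5 + 9·6·7 + 2·9·3 + 5·1·0 + 2·7·2 = 500 ≡ 5.
  α_i^2 mod 11 = [4, 3, 4, 1, 5].
  S_2 = Σ v_i α_i^2 r_i = 4·4·5 + 9·3·7 + 2·4·3 + 5·1·0 + 2·5·2 = 313 ≡ 5.
  S = (5, 5, 5) ≠ 0, so r is not a codeword (an error is present).
Step 3: locate the error. For a single error e at position i, S_ℓ = v_i·e·α_i^ℓ, so α_err = S_1/S_0.
  S_0^{−1} = 5^{−1} = 9 (mod 11), so α_err = 5·9 = 45 ≡ 1 = α_4. Error position i = 4.
  Consistency check: S_2/S_1 = 5·9 = 45 ≡ 1 = α_err ✓ (single-error assumption holds).
Step 4: error magnitude e = S_0/v_4 = S_0·∏_{j≠4}(α_4 − α_j) = 5·9 = 45 ≡ 1 (mod 11).
Step 5: correct position 4: c_4 = r_4 − e = 0 − 1 ≡ 10 (mod 11). Hence c = [5, 7, 3, 10, 2].
  Check: interpolating c through the α_i gives m(x) = 4 + 6·x (degree < 2) with m(α_i) = c_i for every i, so c is indeed a codeword.


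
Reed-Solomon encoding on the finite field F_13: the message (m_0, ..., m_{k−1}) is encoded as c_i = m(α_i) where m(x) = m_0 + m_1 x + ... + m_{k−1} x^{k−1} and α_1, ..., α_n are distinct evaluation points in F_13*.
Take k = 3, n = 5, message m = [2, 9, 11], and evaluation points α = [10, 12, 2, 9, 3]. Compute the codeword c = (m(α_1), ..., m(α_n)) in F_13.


c = [9, 4, 12, 12, 11]

Message polynomial: m(x) = 2 + 9·x + 11·x^2 (mod 13).
For each evaluation point α_i, compute m(α_i) mod 13:
  α_1 = 10: Horner steps 11 → 2 → 9, so m(10) = 9.
  α_2 = 12: Horner steps 11 → 11 → 4, so m(12) = 4.
  α_3 = 2: Horner steps 11 → 5 → 12, so m(2) = 12.
  α_4 = 9: Horner steps 11 → 4 → 12, so m(9) = 12.
  α_5 = 3: Horner steps 11 → 3 → 11, so m(3) = 11.
Codeword c = [9, 4, 12, 12, 11] ∈ F_13^5.


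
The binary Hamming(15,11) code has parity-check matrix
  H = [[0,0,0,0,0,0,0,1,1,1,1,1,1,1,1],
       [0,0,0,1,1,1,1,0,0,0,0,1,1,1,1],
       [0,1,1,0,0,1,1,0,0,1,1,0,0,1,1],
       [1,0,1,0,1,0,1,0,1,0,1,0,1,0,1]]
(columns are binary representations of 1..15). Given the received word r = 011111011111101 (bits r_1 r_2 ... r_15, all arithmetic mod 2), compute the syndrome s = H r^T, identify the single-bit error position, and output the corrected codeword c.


s = (1, 0, 0, 0)^T, error position = 8, corrected codeword c = 011111001111101

Compute s = H r^T mod 2 one row at a time:
  s_1 = 1 + 1 + 1 + 1 + 1 + 1 + 0 + 1 = 7 ≡ 1 (mod 2).
  s_2 = 1 + 1 + 1 + 0 + 1 + 1 + 0 + 1 = 6 ≡ 0 (mod 2).
  s_3 = 1 + 1 + 1 + 0 + 1 + 1 + 0 + 1 = 6 ≡ 0 (mod 2).
  s_4 = 0 + 1 + 1 + 0 + 1 + 1 + 1 + 1 = 6 ≡ 0 (mod 2).
s = (1, 0, 0, 0)^T — this equals column 8 of H (binary 1000), so error is at position 8.
Correct: flip bit 8 of r = 011111011111101 to get c = 011111001111101.


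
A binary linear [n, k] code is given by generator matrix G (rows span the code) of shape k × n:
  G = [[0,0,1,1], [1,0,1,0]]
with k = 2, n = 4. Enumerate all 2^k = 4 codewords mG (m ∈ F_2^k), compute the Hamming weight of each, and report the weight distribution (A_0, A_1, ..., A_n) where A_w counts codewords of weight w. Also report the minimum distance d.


Weight distribution: A_0 = 1, A_2 = 3. Minimum distance d = 2.

Enumerate all 2^2 = 4 messages m ∈ F_2^2.
For each, compute codeword c = mG in F_2^4, then tally its weight.
  m = 00 → c = 0000, weight = 0.
  m = 10 → c = 0011, weight = 2.
  m = 01 → c = 1010, weight = 2.
  m = 11 → c = 1001, weight = 2.
Tally weights:
  weight 0: 1 codewords.
  weight 2: 3 codewords.
Minimum distance d = smallest w > 0 with A_w > 0 = 2.
Sanity: Σ A_w = 4 = 2^2 = 4 ✓.


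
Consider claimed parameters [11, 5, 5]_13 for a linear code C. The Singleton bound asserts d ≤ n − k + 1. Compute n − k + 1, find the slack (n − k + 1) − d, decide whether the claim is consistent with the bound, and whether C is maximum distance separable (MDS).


Singleton RHS = n − k + 1 = 7, slack = 2, bound satisfied, not MDS.

Singleton bound: d ≤ n − k + 1.
Here n = 11, k = 5, so n − k + 1 = 7.
Given d = 5, check d ≤ 7: YES.
Slack = (n − k + 1) − d = 2.
The code is NOT MDS (slack = 2 > 0).
Description: the claimed parameters are [11, 5, 5]_13; such a code would be non-MDS.


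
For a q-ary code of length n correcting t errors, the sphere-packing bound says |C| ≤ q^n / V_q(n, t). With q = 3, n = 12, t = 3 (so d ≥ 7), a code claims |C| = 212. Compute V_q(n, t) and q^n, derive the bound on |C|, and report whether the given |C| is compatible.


V_q(n, t) = 2049, q^n = 531441, Hamming bound = 259, |C| = 212 ≤ bound (satisfied).

Step 1: Compute V_q(n, t) = Σ_{j=0}^3 C(n, j) (q−1)^j.
  j = 0: C(12,0)·(2)^0 = 1·1 = 1.
  j = 1: C(12,1)·(2)^1 = 12·2 = 24.
  j = 2: C(12,2)·(2)^2 = 66·4 = 264.
  j = 3: C(12,3)·(2)^3 = 220·8 = 1760.
  V_q(n, t) = 1 + 24 + 264 + 1760 = 2049.
Step 2: q^n = 3^12 = 531441.
Step 3: Hamming bound ⌊q^n / V_q(n,t)⌋ = ⌊531441/2049⌋ = 259.
Step 4: Compare |C| = 212 to 259: satisfied.
The claimed |C| lies below the Hamming bound.


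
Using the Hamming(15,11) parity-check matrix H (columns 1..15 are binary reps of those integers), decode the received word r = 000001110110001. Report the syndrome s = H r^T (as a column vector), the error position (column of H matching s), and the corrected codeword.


s = (0, 1, 1, 1)^T, error position = 7, corrected codeword c = 000001010110001

Compute s = H r^T mod 2 one row at a time:
  s_1 = 1 + 0 + 1 + 1 + 0 + 0 + 0 + 1 = 4 ≡ 0 (mod 2).
  s_2 = 0 + 0 + 1 + 1 + 0 + 0 + 0 + 1 = 3 ≡ 1 (mod 2).
  s_3 = 0 + 0 + 1 + 1 + 1 + 1 + 0 + 1 = 5 ≡ 1 (mod 2).
  s_4 = 0 + 0 + 0 + 1 + 0 + 1 + 0 + 1 = 3 ≡ 1 (mod 2).
s = (0, 1, 1, 1)^T — this equals column 7 of H (binary 0111), so error is at position 7.
Correct: flip bit 7 of r = 000001110110001 to get c = 000001010110001.


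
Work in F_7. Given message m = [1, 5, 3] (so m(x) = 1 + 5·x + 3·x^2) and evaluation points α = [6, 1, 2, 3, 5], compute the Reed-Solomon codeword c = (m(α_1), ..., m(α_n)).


c = [6, 2, 2, 1, 3]

Message polynomial: m(x) = 1 + 5·x + 3·x^2 (mod 7).
For each evaluation point α_i, compute m(α_i) mod 7:
  α_1 = 6: Horner steps 3 → 2 → 6, so m(6) = 6.
  α_2 = 1: Horner steps 3 → 1 → 2, so m(1) = 2.
  α_3 = 2: Horner steps 3 → 4 → 2, so m(2) = 2.
  α_4 = 3: Horner steps 3 → 0 → 1, so m(3) = 1.
  α_5 = 5: Horner steps 3 → 6 → 3, so m(5) = 3.
Codeword c = [6, 2, 2, 1, 3] ∈ F_7^5.


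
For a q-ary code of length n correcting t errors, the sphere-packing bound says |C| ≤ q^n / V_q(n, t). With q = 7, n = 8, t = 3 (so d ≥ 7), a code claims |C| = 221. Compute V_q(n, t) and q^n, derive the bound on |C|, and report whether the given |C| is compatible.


V_q(n, t) = 13153, q^n = 5764801, Hamming bound = 438, |C| = 221 ≤ bound (satisfied).

Step 1: Compute V_q(n, t) = Σ_{j=0}^3 C(n, j) (q−1)^j.
  j = 0: C(8,0)·(6)^0 = 1·1 = 1.
  j = 1: C(8,1)·(6)^1 = 8·6 = 48.
  j = 2: C(8,2)·(6)^2 = 28·36 = 1008.
  j = 3: C(8,3)·(6)^3 = 56·216 = 12096.
  V_q(n, t) = 1 + 48 + 1008 + 12096 = 13153.
Step 2: q^n = 7^8 = 5764801.
Step 3: Hamming bound ⌊q^n / V_q(n,t)⌋ = ⌊5764801/13153⌋ = 438.
Step 4: Compare |C| = 221 to 438: satisfied.
The claimed |C| lies below the Hamming bound.


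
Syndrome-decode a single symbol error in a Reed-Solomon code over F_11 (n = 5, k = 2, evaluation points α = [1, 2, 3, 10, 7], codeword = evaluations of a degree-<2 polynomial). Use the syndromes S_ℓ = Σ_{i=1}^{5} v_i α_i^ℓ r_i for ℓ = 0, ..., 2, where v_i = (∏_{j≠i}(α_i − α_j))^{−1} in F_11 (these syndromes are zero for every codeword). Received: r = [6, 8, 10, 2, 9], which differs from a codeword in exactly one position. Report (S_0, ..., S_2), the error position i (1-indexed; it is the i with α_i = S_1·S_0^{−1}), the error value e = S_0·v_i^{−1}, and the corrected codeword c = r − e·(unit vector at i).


S = (8, 1, 7), error at position 5, error magnitude e = 2, c = [6, 8, 10, 2, 7].

Step 1: column multipliers v_i = (∏_{j≠i}(α_i − α_j))^{−1} mod 11.
  i = 1 (α = 1): (1−2)(1−3)(1−10)(1−7) = (−1)·(−2)·(−9)·(−6) = 108 ≡ 9, so v_1 = 9^{−1} = 5 (mod 11).
  i = 2 (α = 2): (2−1)(2−3)(2−10)(2−7) = 1·(−1)·(−8)·(−5) = −40 ≡ 4, so v_2 = 4^{−1} = 3 (mod 11).
  i = 3 (α = 3): (3−1)(3−2)(3−10)(3−7) = 2·1·(−7)·(−4) = 56 ≡ 1, so v_3 = 1^{−1} = 1 (mod 11).
  i = 4 (α = 10): (10−1)(10−2)(10−3)(10−7) = 9·8·7·3 = 1512 ≡ 5, so v_4 = 5^{−1} = 9 (mod 11).
  i = 5 (α = 7): (7−1)(7−2)(7−3)(7−10) = 6·5·4·(−3) = −360 ≡ 3, so v_5 = 3^{−1} = 4 (mod 11).
  v = [5, 3, 1, 9, 4].
Step 2: syndromes of r = [6, 8, 10, 2, 9] (all sums mod 11).
  S_0 = Σ v_i r_i = 5·6 + 3·8 + 1·10 + 9·2 + 4·9 = 118 ≡ 8.
  S_1 = Σ v_i α_i r_i = 5·1·6 + 3·2·8 + 1·3·10 + 9·10·2 + 4·7·9 = 540 ≡ 1.
  α_i^2 mod 11 = [1, 4, 9, 1, 5].
  S_2 = Σ v_i α_i^2 r_i = 5·1·6 + 3·4·8 + 1·9·10 + 9·1·2 + 4·5·9 = 414 ≡ 7.
  S = (8, 1, 7) ≠ 0, so r is not a codeword (an error is present).
Step 3: locate the error. For a single error e at position i, S_ℓ = v_i·e·α_i^ℓ, so α_err = S_1/S_0.
  S_0^{−1} = 8^{−1} = 7 (mod 11), so α_err = 1·7 = 7 ≡ 7 = α_5. Error position i = 5.
  Consistency check: S_2/S_1 = 7·1 = 7 ≡ 7 = α_err ✓ (single-error assumption holds).
Step 4: error magnitude e = S_0/v_5 = S_0·∏_{j≠5}(α_5 − α_j) = 8·3 = 24 ≡ 2 (mod 11).
Step 5: correct position 5: c_5 = r_5 − e = 9 − 2 ≡ 7 (mod 11). Hence c = [6, 8, 10, 2, 7].
  Check: interpolating c through the α_i gives m(x) = 4 + 2·x (degree < 2) with m(α_i) = c_i for every i, so c is indeed a codeword.


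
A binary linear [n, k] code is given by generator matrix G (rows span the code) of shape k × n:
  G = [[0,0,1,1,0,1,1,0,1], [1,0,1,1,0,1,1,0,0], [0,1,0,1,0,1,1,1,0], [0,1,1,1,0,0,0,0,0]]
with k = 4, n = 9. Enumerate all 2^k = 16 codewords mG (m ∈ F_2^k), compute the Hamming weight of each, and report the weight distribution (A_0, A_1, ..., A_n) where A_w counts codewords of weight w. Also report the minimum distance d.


Weight distribution: A_0 = 1, A_2 = 1, A_3 = 3, A_4 = 5, A_5 = 4, A_6 = 1, A_7 = 1. Minimum distance d = 2.

Enumerate all 2^4 = 16 messages m ∈ F_2^4.
For each, compute codeword c = mG in F_2^9, then tally its weight.
  m = 0000 → c = 000000000, weight = 0.
  m = 1000 → c = 001101101, weight = 5.
  m = 0100 → c = 101101100, weight = 5.
  m = 1100 → c = 100000001, weight = 2.
  m = 0010 → c = 010101110, weight = 5.
  m = 1010 → c = 011000011, weight = 4.
  m = 0110 → c = 111000010, weight = 4.
  m = 1110 → c = 110101111, weight = 7.
  m = 0001 → c = 011100000, weight = 3.
  m = 1001 → c = 010001101, weight = 4.
  m = 0101 → c = 110001100, weight = 4.
  m = 1101 → c = 111100001, weight = 5.
  m = 0011 → c = 001001110, weight = 4.
  m = 1011 → c = 000100011, weight = 3.
  m = 0111 → c = 100100010, weight = 3.
  m = 1111 → c = 101001111, weight = 6.
Tally weights:
  weight 0: 1 codewords.
  weight 2: 1 codewords.
  weight 3: 3 codewords.
  weight 4: 5 codewords.
  weight 5: 4 codewords.
  weight 6: 1 codewords.
  weight 7: 1 codewords.
Minimum distance d = smallest w > 0 with A_w > 0 = 2.
Sanity: Σ A_w = 16 = 2^4 = 16 ✓.
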